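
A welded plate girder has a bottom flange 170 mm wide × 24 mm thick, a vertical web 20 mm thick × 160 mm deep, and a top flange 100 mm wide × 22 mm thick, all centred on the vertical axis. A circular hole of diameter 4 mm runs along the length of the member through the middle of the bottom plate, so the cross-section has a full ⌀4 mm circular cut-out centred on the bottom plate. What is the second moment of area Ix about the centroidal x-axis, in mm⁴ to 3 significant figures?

Treat the section as a set of non-overlapping primitives; coordinates are from the bounding-box lower-left.
Bottom plate: 170 × 24, A = 4 080 mm², y = 12 mm, Ī = 195 840 mm⁴.
Web plate: 20 × 160, A = 3 200 mm², y = 104 mm, Ī = 6 826 667 mm⁴.
Top plate: 100 × 22, A = 2 200 mm², y = 195 mm, Ī = 88 733 mm⁴.
Hole (subtracted): ⌀4, A = 12.566 mm², y = 12 mm, Ī = 12.566 mm⁴.
Centroid: ȳ = ΣA·y / ΣA = 85.621 mm.
Transfer each piece to the centroidal x-axis using Ī + A·d² with d = y − 85.621:
  bottom plate: d = -73.621 mm → contributes +22 309 528 mm⁴
  web plate: d = 18.379 mm → contributes +7 907 611 mm⁴
  top plate: d = 109.38 mm → contributes +26 409 116 mm⁴
  hole: d = -73.621 mm → contributes −68 123 mm⁴
Total I = 56 558 133 mm⁴.

Ix ≈ 5.66 × 10⁷ mm⁴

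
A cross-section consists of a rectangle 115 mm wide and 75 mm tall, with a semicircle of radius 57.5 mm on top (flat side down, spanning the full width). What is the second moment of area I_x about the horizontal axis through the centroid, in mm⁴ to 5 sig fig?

I_x ≈ 1.7665 × 10⁷ mm⁴

Treat the section as a set of non-overlapping primitives; coordinates are from the bounding-box lower-left.
Rectangular body: 115 × 75, A = 8 625 mm², y = 37.5 mm, Ī = 4 042 969 mm⁴.
Semicircular cap: semicircle r = 57.5, A = 5193.445 mm², y = 99.40376 mm, Ī = 1 199 785 mm⁴.
Centroid: ȳ = ΣA·y / ΣA = 60.76555 mm.
Transfer each piece to the horizontal axis through the centroid using Ī + A·d² with d = y − 60.76555:
  rectangular body: d = -23.26555 mm → contributes +8 711 560 mm⁴
  semicircular cap: d = 38.6382 mm → contributes +8 953 136 mm⁴
Total I = 17 664 696 mm⁴.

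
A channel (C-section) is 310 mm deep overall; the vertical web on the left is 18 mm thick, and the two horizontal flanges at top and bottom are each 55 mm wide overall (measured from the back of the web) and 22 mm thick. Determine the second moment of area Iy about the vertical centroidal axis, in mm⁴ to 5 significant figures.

Treat the section as a set of non-overlapping primitives; coordinates are from the bounding-box lower-left.
Web: 18 × 310, A = 5 580 mm², x = 9 mm, Ī = 150 660 mm⁴.
Top flange (beyond web): 37 × 22, A = 814 mm², x = 36.5 mm, Ī = 92863.83 mm⁴.
Bottom flange (beyond web): 37 × 22, A = 814 mm², x = 36.5 mm, Ī = 92863.83 mm⁴.
Centroid: x̄ = ΣA·x / ΣA = 15.21115 mm.
Transfer each piece to the vertical centroidal axis using Ī + A·d² with d = x − 15.21115:
  web: d = -6.211154 mm → contributes +365927.7 mm⁴
  top flange (beyond web): d = 21.28885 mm → contributes +461780.8 mm⁴
  bottom flange (beyond web): d = 21.28885 mm → contributes +461780.8 mm⁴
Total I = 1 289 489 mm⁴.

Iy ≈ 1.2895 × 10⁶ mm⁴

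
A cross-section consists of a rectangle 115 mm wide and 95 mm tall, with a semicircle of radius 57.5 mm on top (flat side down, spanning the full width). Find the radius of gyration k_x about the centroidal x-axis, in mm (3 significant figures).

k_x ≈ 41.4 mm

Treat the section as a set of non-overlapping primitives; coordinates are from the bounding-box lower-left.
Rectangular body: 115 × 95, A = 10 925 mm², y = 47.5 mm, Ī = 8 216 510 mm⁴.
Semicircular cap: semicircle r = 57.5, A = 5193.4 mm², y = 119.4 mm, Ī = 1 199 785 mm⁴.
Centroid: ȳ = ΣA·y / ΣA = 70.668 mm.
Transfer each piece to the centroidal x-axis using Ī + A·d² with d = y − 70.668:
  rectangular body: d = -23.168 mm → contributes +14 080 450 mm⁴
  semicircular cap: d = 48.736 mm → contributes +13 535 245 mm⁴
Total I = 27 615 694 mm⁴.
Radius of gyration: k = √(I/A) = √(27 615 694 / 16 118) = 41.392 mm.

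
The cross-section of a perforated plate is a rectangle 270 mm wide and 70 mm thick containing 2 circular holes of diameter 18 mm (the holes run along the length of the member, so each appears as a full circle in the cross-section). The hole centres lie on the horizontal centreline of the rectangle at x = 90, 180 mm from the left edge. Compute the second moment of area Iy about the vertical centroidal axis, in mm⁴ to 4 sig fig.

Break the section into simple shapes (no overlaps), measuring from the bottom-left corner of the bounding box.
Plate: 270 × 70, A = 18 900 mm², x = 135 mm, Ī = 114 817 500 mm⁴.
Hole 1 (subtracted): ⌀18, A = 254.469 mm², x = 90 mm, Ī = 5 153 mm⁴.
Hole 2 (subtracted): ⌀18, A = 254.469 mm², x = 180 mm, Ī = 5 153 mm⁴.
By symmetry the centroid is at mid-width, x̄ = 135 mm.
Transfer each piece to the vertical centroidal axis using Ī + A·d² with d = x − 135:
  plate: d = 0 mm → contributes +114 817 500 mm⁴
  hole 1: d = -45 mm → contributes −520 453 mm⁴
  hole 2: d = 45 mm → contributes −520 453 mm⁴
Total I = 113 776 595 mm⁴.

Iy ≈ 1.138 × 10⁸ mm⁴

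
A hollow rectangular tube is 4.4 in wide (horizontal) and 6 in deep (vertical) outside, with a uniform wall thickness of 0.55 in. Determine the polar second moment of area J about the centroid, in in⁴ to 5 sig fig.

Break the section into simple shapes (no overlaps), measuring from the bottom-left corner of the bounding box.
Outer rectangle: 4.4 × 6, A = 26.4 in², y = 3 in, Ī = 79.2 in⁴.
Inner void (subtracted): 3.3 × 4.9, A = 16.17 in², y = 3 in, Ī = 32.35348 in⁴.
By symmetry the centroid is at mid-height, ȳ = 3 in.
All pieces are centred on the centroidal x-axis, so I = ΣĪ (holes subtracted) = 46.84653 in⁴.
Repeating about the centroidal y-axis gives I_y = 27.91773 in⁴.
Polar second moment: J = I_x + I_y = 74.76425 in⁴.

J ≈ 74.764 in⁴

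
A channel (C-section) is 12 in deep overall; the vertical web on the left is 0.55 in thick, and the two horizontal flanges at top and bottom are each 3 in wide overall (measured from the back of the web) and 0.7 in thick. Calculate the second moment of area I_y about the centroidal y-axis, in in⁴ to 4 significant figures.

I_y ≈ 6.960 in⁴

Break the section into simple shapes (no overlaps), measuring from the bottom-left corner of the bounding box.
Web: 0.55 × 12, A = 6.6 in², x = 0.275 in, Ī = 0.166375 in⁴.
Top flange (beyond web): 2.45 × 0.7, A = 1.715 in², x = 1.775 in, Ī = 0.857857 in⁴.
Bottom flange (beyond web): 2.45 × 0.7, A = 1.715 in², x = 1.775 in, Ī = 0.857857 in⁴.
Centroid: x̄ = ΣA·x / ΣA = 0.787961 in.
Transfer each piece to the centroidal y-axis using Ī + A·d² with d = x − 0.787961:
  web: d = -0.512961 in → contributes +1.90303 in⁴
  top flange (beyond web): d = 0.987039 in → contributes +2.52869 in⁴
  bottom flange (beyond web): d = 0.987039 in → contributes +2.52869 in⁴
Total I = 6.9604 in⁴.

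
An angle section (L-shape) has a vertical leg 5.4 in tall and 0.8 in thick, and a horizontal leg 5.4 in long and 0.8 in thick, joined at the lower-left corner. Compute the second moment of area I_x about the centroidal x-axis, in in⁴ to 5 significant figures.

Treat the section as a set of non-overlapping primitives; coordinates are from the bounding-box lower-left.
Vertical leg: 0.8 × 5.4, A = 4.32 in², y = 2.7 in, Ī = 10.4976 in⁴.
Horizontal leg (remainder): 4.6 × 0.8, A = 3.68 in², y = 0.4 in, Ī = 0.1962667 in⁴.
Centroid: ȳ = ΣA·y / ΣA = 1.642 in.
Transfer each piece to the centroidal x-axis using Ī + A·d² with d = y − 1.642:
  vertical leg: d = 1.058 in → contributes +15.33325 in⁴
  horizontal leg (remainder): d = -1.242 in → contributes +5.872902 in⁴
Total I = 21.20615 in⁴.

I_x ≈ 21.206 in⁴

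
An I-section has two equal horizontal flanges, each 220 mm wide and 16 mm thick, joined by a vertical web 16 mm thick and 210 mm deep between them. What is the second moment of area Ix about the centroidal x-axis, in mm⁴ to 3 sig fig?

Ix ≈ 1.02 × 10⁸ mm⁴

Split into non-overlapping primitives; take the origin at the lower-left of the bounding box.
Bottom flange: 220 × 16, A = 3 520 mm², y = 8 mm, Ī = 75 093 mm⁴.
Web: 16 × 210, A = 3 360 mm², y = 121 mm, Ī = 12 348 000 mm⁴.
Top flange: 220 × 16, A = 3 520 mm², y = 234 mm, Ī = 75 093 mm⁴.
By symmetry the centroid is at mid-height, ȳ = 121 mm.
Transfer each piece to the centroidal x-axis using Ī + A·d² with d = y − 121:
  bottom flange: d = -113 mm → contributes +45 021 973 mm⁴
  web: d = 0 mm → contributes +12 348 000 mm⁴
  top flange: d = 113 mm → contributes +45 021 973 mm⁴
Total I = 102 391 947 mm⁴.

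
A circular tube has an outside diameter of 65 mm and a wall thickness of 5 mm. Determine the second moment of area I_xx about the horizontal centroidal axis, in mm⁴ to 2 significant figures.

Treat the section as a set of non-overlapping primitives; coordinates are from the bounding-box lower-left.
Outer circle: ⌀65, A = 3 318 mm², y = 32.5 mm, Ī = 876 241 mm⁴.
Bore (subtracted): ⌀55, A = 2 376 mm², y = 32.5 mm, Ī = 449 180 mm⁴.
By symmetry the centroid is at mid-height, ȳ = 32.5 mm.
All pieces are centred on the horizontal centroidal axis, so I = ΣĪ (holes subtracted) = 427 060 mm⁴.

I_xx ≈ 4.3 × 10⁵ mm⁴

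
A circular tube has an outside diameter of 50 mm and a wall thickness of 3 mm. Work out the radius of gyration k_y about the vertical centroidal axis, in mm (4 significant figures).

Split into non-overlapping primitives; take the origin at the lower-left of the bounding box.
Outer circle: ⌀50, A = 1963.5 mm², x = 25 mm, Ī = 306 796 mm⁴.
Bore (subtracted): ⌀44, A = 1520.53 mm², x = 25 mm, Ī = 183 984 mm⁴.
By symmetry the centroid is at mid-width, x̄ = 25 mm.
All pieces are centred on the vertical centroidal axis, so I = ΣĪ (holes subtracted) = 122 812 mm⁴.
Radius of gyration: k = √(I/A) = √(122 812 / 442.965) = 16.6508 mm.

k_y ≈ 16.65 mm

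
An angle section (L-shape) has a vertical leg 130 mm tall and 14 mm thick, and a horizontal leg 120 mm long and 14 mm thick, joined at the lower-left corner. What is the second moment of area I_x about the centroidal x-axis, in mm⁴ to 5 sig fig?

Break the section into simple shapes (no overlaps), measuring from the bottom-left corner of the bounding box.
Vertical leg: 14 × 130, A = 1 820 mm², y = 65 mm, Ī = 2 563 167 mm⁴.
Horizontal leg (remainder): 106 × 14, A = 1 484 mm², y = 7 mm, Ī = 24238.67 mm⁴.
Centroid: ȳ = ΣA·y / ΣA = 38.94915 mm.
Transfer each piece to the centroidal x-axis using Ī + A·d² with d = y − 38.94915:
  vertical leg: d = 26.05085 mm → contributes +3 798 304 mm⁴
  horizontal leg (remainder): d = -31.94915 mm → contributes +1 539 029 mm⁴
Total I = 5 337 333 mm⁴.

I_x ≈ 5.3373 × 10⁶ mm⁴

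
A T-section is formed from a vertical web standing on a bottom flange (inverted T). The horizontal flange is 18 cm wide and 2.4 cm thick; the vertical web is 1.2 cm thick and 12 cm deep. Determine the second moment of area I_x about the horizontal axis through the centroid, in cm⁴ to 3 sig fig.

Break the section into simple shapes (no overlaps), measuring from the bottom-left corner of the bounding box.
Flange: 18 × 2.4, A = 43.2 cm², y = 1.2 cm, Ī = 20.736 cm⁴.
Web: 1.2 × 12, A = 14.4 cm², y = 8.4 cm, Ī = 172.8 cm⁴.
Centroid: ȳ = ΣA·y / ΣA = 3 cm.
Transfer each piece to the horizontal axis through the centroid using Ī + A·d² with d = y − 3:
  flange: d = -1.8 cm → contributes +160.7 cm⁴
  web: d = 5.4 cm → contributes +592.7 cm⁴
Total I = 753.41 cm⁴.

I_x ≈ 753 cm⁴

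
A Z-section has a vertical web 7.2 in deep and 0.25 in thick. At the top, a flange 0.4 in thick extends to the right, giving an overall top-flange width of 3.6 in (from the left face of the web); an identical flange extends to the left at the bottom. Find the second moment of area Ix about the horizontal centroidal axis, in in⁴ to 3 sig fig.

Break the section into simple shapes (no overlaps), measuring from the bottom-left corner of the bounding box.
Web: 0.25 × 7.2, A = 1.8 in², y = 3.6 in, Ī = 7.776 in⁴.
Top flange (beyond web): 3.35 × 0.4, A = 1.34 in², y = 7 in, Ī = 0.017867 in⁴.
Bottom flange (beyond web): 3.35 × 0.4, A = 1.34 in², y = 0.2 in, Ī = 0.017867 in⁴.
Centroid: ȳ = ΣA·y / ΣA = 3.6 in.
Transfer each piece to the horizontal centroidal axis using Ī + A·d² with d = y − 3.6:
  web: d = 0 in → contributes +7.776 in⁴
  top flange (beyond web): d = 3.4 in → contributes +15.508 in⁴
  bottom flange (beyond web): d = -3.4 in → contributes +15.508 in⁴
Total I = 38.793 in⁴.

Ix ≈ 38.8 in⁴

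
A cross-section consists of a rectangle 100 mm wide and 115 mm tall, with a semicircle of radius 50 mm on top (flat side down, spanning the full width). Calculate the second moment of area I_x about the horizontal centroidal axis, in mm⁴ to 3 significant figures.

I_x ≈ 3.15 × 10⁷ mm⁴

Treat the section as a set of non-overlapping primitives; coordinates are from the bounding-box lower-left.
Rectangular body: 100 × 115, A = 11 500 mm², y = 57.5 mm, Ī = 12 673 958 mm⁴.
Semicircular cap: semicircle r = 50, A = 3 927 mm², y = 136.22 mm, Ī = 685 981 mm⁴.
Centroid: ȳ = ΣA·y / ΣA = 77.539 mm.
Transfer each piece to the horizontal centroidal axis using Ī + A·d² with d = y − 77.539:
  rectangular body: d = -20.039 mm → contributes +17 291 732 mm⁴
  semicircular cap: d = 58.682 mm → contributes +14 208 904 mm⁴
Total I = 31 500 635 mm⁴.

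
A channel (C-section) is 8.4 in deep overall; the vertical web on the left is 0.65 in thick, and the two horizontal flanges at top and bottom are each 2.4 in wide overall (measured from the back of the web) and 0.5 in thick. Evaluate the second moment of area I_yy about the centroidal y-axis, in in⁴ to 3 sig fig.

Decompose the section into non-overlapping parts with the origin at the bottom-left of its bounding rectangle.
Web: 0.65 × 8.4, A = 5.46 in², x = 0.325 in, Ī = 0.19224 in⁴.
Top flange (beyond web): 1.75 × 0.5, A = 0.875 in², x = 1.525 in, Ī = 0.22331 in⁴.
Bottom flange (beyond web): 1.75 × 0.5, A = 0.875 in², x = 1.525 in, Ī = 0.22331 in⁴.
Centroid: x̄ = ΣA·x / ΣA = 0.61626 in.
Transfer each piece to the centroidal y-axis using Ī + A·d² with d = x − 0.61626:
  web: d = -0.29126 in → contributes +0.65543 in⁴
  top flange (beyond web): d = 0.90874 in → contributes +0.94589 in⁴
  bottom flange (beyond web): d = 0.90874 in → contributes +0.94589 in⁴
Total I = 2.5472 in⁴.

I_yy ≈ 2.55 in⁴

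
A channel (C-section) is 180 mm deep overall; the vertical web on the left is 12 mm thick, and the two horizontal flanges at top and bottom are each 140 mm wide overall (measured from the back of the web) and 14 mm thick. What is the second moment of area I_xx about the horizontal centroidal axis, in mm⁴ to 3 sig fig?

Break the section into simple shapes (no overlaps), measuring from the bottom-left corner of the bounding box.
Web: 12 × 180, A = 2 160 mm², y = 90 mm, Ī = 5 832 000 mm⁴.
Top flange (beyond web): 128 × 14, A = 1 792 mm², y = 173 mm, Ī = 29 269 mm⁴.
Bottom flange (beyond web): 128 × 14, A = 1 792 mm², y = 7 mm, Ī = 29 269 mm⁴.
By symmetry the centroid is at mid-height, ȳ = 90 mm.
Transfer each piece to the horizontal centroidal axis using Ī + A·d² with d = y − 90:
  web: d = 0 mm → contributes +5 832 000 mm⁴
  top flange (beyond web): d = 83 mm → contributes +12 374 357 mm⁴
  bottom flange (beyond web): d = -83 mm → contributes +12 374 357 mm⁴
Total I = 30 580 715 mm⁴.

I_xx ≈ 3.06 × 10⁷ mm⁴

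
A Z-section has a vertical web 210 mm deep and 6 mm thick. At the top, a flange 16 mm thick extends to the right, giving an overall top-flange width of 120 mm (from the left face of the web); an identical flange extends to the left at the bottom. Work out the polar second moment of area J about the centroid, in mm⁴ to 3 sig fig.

J ≈ 5.61 × 10⁷ mm⁴

Break the section into simple shapes (no overlaps), measuring from the bottom-left corner of the bounding box.
Web: 6 × 210, A = 1 260 mm², y = 105 mm, Ī = 4 630 500 mm⁴.
Top flange (beyond web): 114 × 16, A = 1 824 mm², y = 202 mm, Ī = 38 912 mm⁴.
Bottom flange (beyond web): 114 × 16, A = 1 824 mm², y = 8 mm, Ī = 38 912 mm⁴.
Centroid: ȳ = ΣA·y / ΣA = 105 mm.
Transfer each piece to the centroidal x-axis using Ī + A·d² with d = y − 105:
  web: d = 0 mm → contributes +4 630 500 mm⁴
  top flange (beyond web): d = 97 mm → contributes +17 200 928 mm⁴
  bottom flange (beyond web): d = -97 mm → contributes +17 200 928 mm⁴
Total I = 39 032 356 mm⁴.
For the y-axis: x̄ = 117 mm.
Repeating about the centroidal y-axis gives I_y = 17 087 364 mm⁴.
Polar second moment: J = I_x + I_y = 56 119 720 mm⁴.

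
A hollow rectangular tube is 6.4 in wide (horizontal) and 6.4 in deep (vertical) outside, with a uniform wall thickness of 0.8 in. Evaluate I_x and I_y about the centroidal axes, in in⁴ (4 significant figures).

Decompose the section into non-overlapping parts with the origin at the bottom-left of its bounding rectangle.
Outer rectangle: 6.4 × 6.4, A = 40.96 in², y = 3.2 in, Ī = 139.81 in⁴.
Inner void (subtracted): 4.8 × 4.8, A = 23.04 in², y = 3.2 in, Ī = 44.2368 in⁴.
By symmetry the centroid is at mid-height, ȳ = 3.2 in.
All pieces are centred on the centroidal x-axis, so I = ΣĪ (holes subtracted) = 95.5733 in⁴.
Repeating about the centroidal y-axis gives I_y = 95.5733 in⁴.

I_x ≈ 95.57 in⁴, I_y ≈ 95.57 in⁴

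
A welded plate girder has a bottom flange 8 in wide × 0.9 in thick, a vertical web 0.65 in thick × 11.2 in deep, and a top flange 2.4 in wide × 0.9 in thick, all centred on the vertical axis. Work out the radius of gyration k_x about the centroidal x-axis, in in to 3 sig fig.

k_x ≈ 4.67 in

Split into non-overlapping primitives; take the origin at the lower-left of the bounding box.
Bottom plate: 8 × 0.9, A = 7.2 in², y = 0.45 in, Ī = 0.486 in⁴.
Web plate: 0.65 × 11.2, A = 7.28 in², y = 6.5 in, Ī = 76.1 in⁴.
Top plate: 2.4 × 0.9, A = 2.16 in², y = 12.55 in, Ī = 0.1458 in⁴.
Centroid: ȳ = ΣA·y / ΣA = 4.6675 in.
Transfer each piece to the centroidal x-axis using Ī + A·d² with d = y − 4.6675:
  bottom plate: d = -4.2175 in → contributes +128.56 in⁴
  web plate: d = 1.8325 in → contributes +100.55 in⁴
  top plate: d = 7.8825 in → contributes +134.35 in⁴
Total I = 363.46 in⁴.
Radius of gyration: k = √(I/A) = √(363.46 / 16.64) = 4.6736 in.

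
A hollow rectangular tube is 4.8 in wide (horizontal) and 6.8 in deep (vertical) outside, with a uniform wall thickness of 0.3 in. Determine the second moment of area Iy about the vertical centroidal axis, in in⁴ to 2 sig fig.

Decompose the section into non-overlapping parts with the origin at the bottom-left of its bounding rectangle.
Outer rectangle: 4.8 × 6.8, A = 32.64 in², x = 2.4 in, Ī = 62.67 in⁴.
Inner void (subtracted): 4.2 × 6.2, A = 26.04 in², x = 2.4 in, Ī = 38.28 in⁴.
By symmetry the centroid is at mid-width, x̄ = 2.4 in.
All pieces are centred on the vertical centroidal axis, so I = ΣĪ (holes subtracted) = 24.39 in⁴.

Iy ≈ 24 in⁴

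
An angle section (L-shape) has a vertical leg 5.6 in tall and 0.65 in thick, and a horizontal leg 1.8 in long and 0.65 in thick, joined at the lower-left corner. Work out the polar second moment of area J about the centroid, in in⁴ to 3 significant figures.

Split into non-overlapping primitives; take the origin at the lower-left of the bounding box.
Vertical leg: 0.65 × 5.6, A = 3.64 in², y = 2.8 in, Ī = 9.5125 in⁴.
Horizontal leg (remainder): 1.15 × 0.65, A = 0.7475 in², y = 0.325 in, Ī = 0.026318 in⁴.
Centroid: ȳ = ΣA·y / ΣA = 2.3783 in.
Transfer each piece to the centroidal x-axis using Ī + A·d² with d = y − 2.3783:
  vertical leg: d = 0.42167 in → contributes +10.16 in⁴
  horizontal leg (remainder): d = -2.0533 in → contributes +3.1779 in⁴
Total I = 13.338 in⁴.
For the y-axis: x̄ = 0.47833 in.
Repeating about the centroidal y-axis gives I_y = 0.71286 in⁴.
Polar second moment: J = I_x + I_y = 14.051 in⁴.

J ≈ 14.1 in⁴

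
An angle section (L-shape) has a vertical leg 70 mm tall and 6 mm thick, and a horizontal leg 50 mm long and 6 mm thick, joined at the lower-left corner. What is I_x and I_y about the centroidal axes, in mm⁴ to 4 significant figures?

I_x ≈ 3.383 × 10⁵ mm⁴, I_y ≈ 1.452 × 10⁵ mm⁴

Decompose the section into non-overlapping parts with the origin at the bottom-left of its bounding rectangle.
Vertical leg: 6 × 70, A = 420 mm², y = 35 mm, Ī = 171 500 mm⁴.
Horizontal leg (remainder): 44 × 6, A = 264 mm², y = 3 mm, Ī = 792 mm⁴.
Centroid: ȳ = ΣA·y / ΣA = 22.6491 mm.
Transfer each piece to the centroidal x-axis using Ī + A·d² with d = y − 22.6491:
  vertical leg: d = 12.3509 mm → contributes +235 569 mm⁴
  horizontal leg (remainder): d = -19.6491 mm → contributes +102 719 mm⁴
Total I = 338 288 mm⁴.
For the y-axis: x̄ = 12.6491 mm.
Repeating about the centroidal y-axis gives I_y = 145 168 mm⁴.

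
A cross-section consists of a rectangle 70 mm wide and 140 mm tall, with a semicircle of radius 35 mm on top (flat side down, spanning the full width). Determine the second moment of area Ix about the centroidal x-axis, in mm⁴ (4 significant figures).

Treat the section as a set of non-overlapping primitives; coordinates are from the bounding-box lower-left.
Rectangular body: 70 × 140, A = 9 800 mm², y = 70 mm, Ī = 16 006 667 mm⁴.
Semicircular cap: semicircle r = 35, A = 1924.23 mm², y = 154.854 mm, Ī = 164 704 mm⁴.
Centroid: ȳ = ΣA·y / ΣA = 83.9266 mm.
Transfer each piece to the centroidal x-axis using Ī + A·d² with d = y − 83.9266:
  rectangular body: d = -13.9266 mm → contributes +17 907 391 mm⁴
  semicircular cap: d = 70.9278 mm → contributes +9 845 012 mm⁴
Total I = 27 752 402 mm⁴.

Ix ≈ 2.775 × 10⁷ mm⁴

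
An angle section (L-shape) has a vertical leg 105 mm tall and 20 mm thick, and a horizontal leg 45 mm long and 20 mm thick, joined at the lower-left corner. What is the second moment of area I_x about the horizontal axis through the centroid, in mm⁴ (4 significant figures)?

I_x ≈ 2.675 × 10⁶ mm⁴

Treat the section as a set of non-overlapping primitives; coordinates are from the bounding-box lower-left.
Vertical leg: 20 × 105, A = 2 100 mm², y = 52.5 mm, Ī = 1 929 375 mm⁴.
Horizontal leg (remainder): 25 × 20, A = 500 mm², y = 10 mm, Ī = 16666.7 mm⁴.
Centroid: ȳ = ΣA·y / ΣA = 44.3269 mm.
Transfer each piece to the horizontal axis through the centroid using Ī + A·d² with d = y − 44.3269:
  vertical leg: d = 8.17308 mm → contributes +2 069 653 mm⁴
  horizontal leg (remainder): d = -34.3269 mm → contributes +605 835 mm⁴
Total I = 2 675 489 mm⁴.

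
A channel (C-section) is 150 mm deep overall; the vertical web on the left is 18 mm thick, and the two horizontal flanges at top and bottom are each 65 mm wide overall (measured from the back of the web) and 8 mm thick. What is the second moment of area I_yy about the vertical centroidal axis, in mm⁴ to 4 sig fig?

Break the section into simple shapes (no overlaps), measuring from the bottom-left corner of the bounding box.
Web: 18 × 150, A = 2 700 mm², x = 9 mm, Ī = 72 900 mm⁴.
Top flange (beyond web): 47 × 8, A = 376 mm², x = 41.5 mm, Ī = 69215.3 mm⁴.
Bottom flange (beyond web): 47 × 8, A = 376 mm², x = 41.5 mm, Ī = 69215.3 mm⁴.
Centroid: x̄ = ΣA·x / ΣA = 16.08 mm.
Transfer each piece to the vertical centroidal axis using Ī + A·d² with d = x − 16.08:
  web: d = -7.07995 mm → contributes +208 240 mm⁴
  top flange (beyond web): d = 25.42 mm → contributes +312 179 mm⁴
  bottom flange (beyond web): d = 25.42 mm → contributes +312 179 mm⁴
Total I = 832 597 mm⁴.

I_yy ≈ 8.326 × 10⁵ mm⁴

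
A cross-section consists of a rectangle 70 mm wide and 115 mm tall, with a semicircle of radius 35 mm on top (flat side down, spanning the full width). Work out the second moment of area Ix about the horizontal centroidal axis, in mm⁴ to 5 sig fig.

Decompose the section into non-overlapping parts with the origin at the bottom-left of its bounding rectangle.
Rectangular body: 70 × 115, A = 8 050 mm², y = 57.5 mm, Ī = 8 871 771 mm⁴.
Semicircular cap: semicircle r = 35, A = 1924.226 mm², y = 129.8545 mm, Ī = 164 704 mm⁴.
Centroid: ȳ = ΣA·y / ΣA = 71.45861 mm.
Transfer each piece to the horizontal centroidal axis using Ī + A·d² with d = y − 71.45861:
  rectangular body: d = -13.95861 mm → contributes +10 440 255 mm⁴
  semicircular cap: d = 58.39585 mm → contributes +6 726 459 mm⁴
Total I = 17 166 714 mm⁴.

Ix ≈ 1.7167 × 10⁷ mm⁴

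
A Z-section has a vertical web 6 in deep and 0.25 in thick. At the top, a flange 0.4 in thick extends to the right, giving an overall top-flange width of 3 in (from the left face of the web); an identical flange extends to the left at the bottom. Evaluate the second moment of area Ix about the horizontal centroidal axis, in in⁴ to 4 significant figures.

Ix ≈ 21.78 in⁴

Break the section into simple shapes (no overlaps), measuring from the bottom-left corner of the bounding box.
Web: 0.25 × 6, A = 1.5 in², y = 3 in, Ī = 4.5 in⁴.
Top flange (beyond web): 2.75 × 0.4, A = 1.1 in², y = 5.8 in, Ī = 0.0146667 in⁴.
Bottom flange (beyond web): 2.75 × 0.4, A = 1.1 in², y = 0.2 in, Ī = 0.0146667 in⁴.
Centroid: ȳ = ΣA·y / ΣA = 3 in.
Transfer each piece to the horizontal centroidal axis using Ī + A·d² with d = y − 3:
  web: d = 0 in → contributes +4.5 in⁴
  top flange (beyond web): d = 2.8 in → contributes +8.63867 in⁴
  bottom flange (beyond web): d = -2.8 in → contributes +8.63867 in⁴
Total I = 21.7773 in⁴.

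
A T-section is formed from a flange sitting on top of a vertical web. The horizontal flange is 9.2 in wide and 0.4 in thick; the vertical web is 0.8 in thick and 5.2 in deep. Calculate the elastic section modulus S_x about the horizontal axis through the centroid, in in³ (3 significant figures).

S_x ≈ 6.32 in³

Break the section into simple shapes (no overlaps), measuring from the bottom-left corner of the bounding box.
Flange: 9.2 × 0.4, A = 3.68 in², y = 5.4 in, Ī = 0.049067 in⁴.
Web: 0.8 × 5.2, A = 4.16 in², y = 2.6 in, Ī = 9.3739 in⁴.
Centroid: ȳ = ΣA·y / ΣA = 3.9143 in.
Transfer each piece to the horizontal axis through the centroid using Ī + A·d² with d = y − 3.9143:
  flange: d = 1.4857 in → contributes +8.1721 in⁴
  web: d = -1.3143 in → contributes +16.56 in⁴
Total I = 24.732 in⁴.
Extreme fibre distance c = 3.9143 in; S = I/c = 6.3183 in³.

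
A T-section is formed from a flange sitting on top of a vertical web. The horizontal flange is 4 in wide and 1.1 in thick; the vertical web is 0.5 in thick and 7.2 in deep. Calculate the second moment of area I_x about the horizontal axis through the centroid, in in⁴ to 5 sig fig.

I_x ≈ 50.096 in⁴

Treat the section as a set of non-overlapping primitives; coordinates are from the bounding-box lower-left.
Flange: 4 × 1.1, A = 4.4 in², y = 7.75 in, Ī = 0.4436667 in⁴.
Web: 0.5 × 7.2, A = 3.6 in², y = 3.6 in, Ī = 15.552 in⁴.
Centroid: ȳ = ΣA·y / ΣA = 5.8825 in.
Transfer each piece to the horizontal axis through the centroid using Ī + A·d² with d = y − 5.8825:
  flange: d = 1.8675 in → contributes +15.78891 in⁴
  web: d = -2.2825 in → contributes +34.3073 in⁴
Total I = 50.09622 in⁴.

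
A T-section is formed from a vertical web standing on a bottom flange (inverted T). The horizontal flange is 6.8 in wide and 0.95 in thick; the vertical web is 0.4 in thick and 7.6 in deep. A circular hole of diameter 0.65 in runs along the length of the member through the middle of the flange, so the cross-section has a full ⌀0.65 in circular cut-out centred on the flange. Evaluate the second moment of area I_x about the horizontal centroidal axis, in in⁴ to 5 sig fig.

Decompose the section into non-overlapping parts with the origin at the bottom-left of its bounding rectangle.
Flange: 6.8 × 0.95, A = 6.46 in², y = 0.475 in, Ī = 0.4858458 in⁴.
Web: 0.4 × 7.6, A = 3.04 in², y = 4.75 in, Ī = 14.63253 in⁴.
Hole (subtracted): ⌀0.65, A = 0.3318307 in², y = 0.475 in, Ī = 0.008762405 in⁴.
Centroid: ȳ = ΣA·y / ΣA = 1.892513 in.
Transfer each piece to the horizontal centroidal axis using Ī + A·d² with d = y − 1.892513:
  flange: d = -1.417513 in → contributes +13.4662 in⁴
  web: d = 2.857487 in → contributes +39.45484 in⁴
  hole: d = -1.417513 in → contributes −0.6755243 in⁴
Total I = 52.24552 in⁴.

I_x ≈ 52.246 in⁴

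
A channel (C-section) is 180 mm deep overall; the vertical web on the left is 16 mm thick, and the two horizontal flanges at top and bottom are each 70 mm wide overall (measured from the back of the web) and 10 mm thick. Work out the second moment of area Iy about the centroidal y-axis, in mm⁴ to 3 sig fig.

Iy ≈ 1.29 × 10⁶ mm⁴

Decompose the section into non-overlapping parts with the origin at the bottom-left of its bounding rectangle.
Web: 16 × 180, A = 2 880 mm², x = 8 mm, Ī = 61 440 mm⁴.
Top flange (beyond web): 54 × 10, A = 540 mm², x = 43 mm, Ī = 131 220 mm⁴.
Bottom flange (beyond web): 54 × 10, A = 540 mm², x = 43 mm, Ī = 131 220 mm⁴.
Centroid: x̄ = ΣA·x / ΣA = 17.545 mm.
Transfer each piece to the centroidal y-axis using Ī + A·d² with d = x − 17.545:
  web: d = -9.5455 mm → contributes +323 853 mm⁴
  top flange (beyond web): d = 25.455 mm → contributes +481 104 mm⁴
  bottom flange (beyond web): d = 25.455 mm → contributes +481 104 mm⁴
Total I = 1 286 062 mm⁴.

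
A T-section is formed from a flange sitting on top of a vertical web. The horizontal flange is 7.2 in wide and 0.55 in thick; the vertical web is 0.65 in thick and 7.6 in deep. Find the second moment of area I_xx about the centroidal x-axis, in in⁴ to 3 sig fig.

I_xx ≈ 60.4 in⁴

Break the section into simple shapes (no overlaps), measuring from the bottom-left corner of the bounding box.
Flange: 7.2 × 0.55, A = 3.96 in², y = 7.875 in, Ī = 0.099825 in⁴.
Web: 0.65 × 7.6, A = 4.94 in², y = 3.8 in, Ī = 23.778 in⁴.
Centroid: ȳ = ΣA·y / ΣA = 5.6131 in.
Transfer each piece to the centroidal x-axis using Ī + A·d² with d = y − 5.6131:
  flange: d = 2.2619 in → contributes +20.359 in⁴
  web: d = -1.8131 in → contributes +40.018 in⁴
Total I = 60.377 in⁴.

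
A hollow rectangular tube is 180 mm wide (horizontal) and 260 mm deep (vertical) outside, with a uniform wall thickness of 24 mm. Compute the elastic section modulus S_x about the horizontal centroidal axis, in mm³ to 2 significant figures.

Break the section into simple shapes (no overlaps), measuring from the bottom-left corner of the bounding box.
Outer rectangle: 180 × 260, A = 46 800 mm², y = 130 mm, Ī = 263 640 000 mm⁴.
Inner void (subtracted): 132 × 212, A = 27 984 mm², y = 130 mm, Ī = 104 809 408 mm⁴.
By symmetry the centroid is at mid-height, ȳ = 130 mm.
All pieces are centred on the horizontal centroidal axis, so I = ΣĪ (holes subtracted) = 158 830 592 mm⁴.
Extreme fibre distance c = 130 mm; S = I/c = 1 221 774 mm³.

S_x ≈ 1.2 × 10⁶ mm³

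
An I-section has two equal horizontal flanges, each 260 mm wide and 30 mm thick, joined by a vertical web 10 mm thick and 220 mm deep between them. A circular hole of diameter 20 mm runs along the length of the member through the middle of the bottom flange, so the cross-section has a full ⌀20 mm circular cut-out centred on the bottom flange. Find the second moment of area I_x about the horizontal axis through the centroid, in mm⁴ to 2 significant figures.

Treat the section as a set of non-overlapping primitives; coordinates are from the bounding-box lower-left.
Bottom flange: 260 × 30, A = 7 800 mm², y = 15 mm, Ī = 585 000 mm⁴.
Web: 10 × 220, A = 2 200 mm², y = 140 mm, Ī = 8 873 333 mm⁴.
Top flange: 260 × 30, A = 7 800 mm², y = 265 mm, Ī = 585 000 mm⁴.
Hole (subtracted): ⌀20, A = 314.2 mm², y = 15 mm, Ī = 7 854 mm⁴.
Centroid: ȳ = ΣA·y / ΣA = 142.2 mm.
Transfer each piece to the horizontal axis through the centroid using Ī + A·d² with d = y − 142.2:
  bottom flange: d = -127.2 mm → contributes +126 878 674 mm⁴
  web: d = -2.246 mm → contributes +8 884 429 mm⁴
  top flange: d = 122.8 mm → contributes +118 120 008 mm⁴
  hole: d = -127.2 mm → contributes −5 094 563 mm⁴
Total I = 248 788 548 mm⁴.

I_x ≈ 2.5 × 10⁸ mm⁴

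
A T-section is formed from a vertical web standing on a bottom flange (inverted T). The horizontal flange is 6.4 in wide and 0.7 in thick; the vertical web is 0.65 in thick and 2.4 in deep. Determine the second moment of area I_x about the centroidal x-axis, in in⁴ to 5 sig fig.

Decompose the section into non-overlapping parts with the origin at the bottom-left of its bounding rectangle.
Flange: 6.4 × 0.7, A = 4.48 in², y = 0.35 in, Ī = 0.1829333 in⁴.
Web: 0.65 × 2.4, A = 1.56 in², y = 1.9 in, Ī = 0.7488 in⁴.
Centroid: ȳ = ΣA·y / ΣA = 0.7503311 in.
Transfer each piece to the centroidal x-axis using Ī + A·d² with d = y − 0.7503311:
  flange: d = -0.4003311 in → contributes +0.9009206 in⁴
  web: d = 1.149669 in → contributes +2.810712 in⁴
Total I = 3.711633 in⁴.

I_x ≈ 3.7116 in⁴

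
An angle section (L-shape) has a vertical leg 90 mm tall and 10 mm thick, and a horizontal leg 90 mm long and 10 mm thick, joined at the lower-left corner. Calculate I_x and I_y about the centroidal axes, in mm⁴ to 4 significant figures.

Break the section into simple shapes (no overlaps), measuring from the bottom-left corner of the bounding box.
Vertical leg: 10 × 90, A = 900 mm², y = 45 mm, Ī = 607 500 mm⁴.
Horizontal leg (remainder): 80 × 10, A = 800 mm², y = 5 mm, Ī = 6666.67 mm⁴.
Centroid: ȳ = ΣA·y / ΣA = 26.1765 mm.
Transfer each piece to the centroidal x-axis using Ī + A·d² with d = y − 26.1765:
  vertical leg: d = 18.8235 mm → contributes +926 393 mm⁴
  horizontal leg (remainder): d = -21.1765 mm → contributes +365 421 mm⁴
Total I = 1 291 814 mm⁴.
For the y-axis: x̄ = 26.1765 mm.
Repeating about the centroidal y-axis gives I_y = 1 291 814 mm⁴.

I_x ≈ 1.292 × 10⁶ mm⁴, I_y ≈ 1.292 × 10⁶ mm⁴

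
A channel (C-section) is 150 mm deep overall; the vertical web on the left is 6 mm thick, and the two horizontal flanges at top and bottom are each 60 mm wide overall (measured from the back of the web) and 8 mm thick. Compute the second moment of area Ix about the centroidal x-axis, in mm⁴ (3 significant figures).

Ix ≈ 6.05 × 10⁶ mm⁴

Decompose the section into non-overlapping parts with the origin at the bottom-left of its bounding rectangle.
Web: 6 × 150, A = 900 mm², y = 75 mm, Ī = 1 687 500 mm⁴.
Top flange (beyond web): 54 × 8, A = 432 mm², y = 146 mm, Ī = 2 304 mm⁴.
Bottom flange (beyond web): 54 × 8, A = 432 mm², y = 4 mm, Ī = 2 304 mm⁴.
By symmetry the centroid is at mid-height, ȳ = 75 mm.
Transfer each piece to the centroidal x-axis using Ī + A·d² with d = y − 75:
  web: d = 0 mm → contributes +1 687 500 mm⁴
  top flange (beyond web): d = 71 mm → contributes +2 180 016 mm⁴
  bottom flange (beyond web): d = -71 mm → contributes +2 180 016 mm⁴
Total I = 6 047 532 mm⁴.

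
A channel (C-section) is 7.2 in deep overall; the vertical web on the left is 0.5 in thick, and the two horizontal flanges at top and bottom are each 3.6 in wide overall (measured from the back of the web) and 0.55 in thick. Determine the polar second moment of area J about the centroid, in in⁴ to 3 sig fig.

Decompose the section into non-overlapping parts with the origin at the bottom-left of its bounding rectangle.
Web: 0.5 × 7.2, A = 3.6 in², y = 3.6 in, Ī = 15.552 in⁴.
Top flange (beyond web): 3.1 × 0.55, A = 1.705 in², y = 6.925 in, Ī = 0.04298 in⁴.
Bottom flange (beyond web): 3.1 × 0.55, A = 1.705 in², y = 0.275 in, Ī = 0.04298 in⁴.
By symmetry the centroid is at mid-height, ȳ = 3.6 in.
Transfer each piece to the centroidal x-axis using Ī + A·d² with d = y − 3.6:
  web: d = 0 in → contributes +15.552 in⁴
  top flange (beyond web): d = 3.325 in → contributes +18.893 in⁴
  bottom flange (beyond web): d = -3.325 in → contributes +18.893 in⁴
Total I = 53.338 in⁴.
For the y-axis: x̄ = 1.1256 in.
Repeating about the centroidal y-axis gives I_y = 8.4798 in⁴.
Polar second moment: J = I_x + I_y = 61.817 in⁴.

J ≈ 61.8 in⁴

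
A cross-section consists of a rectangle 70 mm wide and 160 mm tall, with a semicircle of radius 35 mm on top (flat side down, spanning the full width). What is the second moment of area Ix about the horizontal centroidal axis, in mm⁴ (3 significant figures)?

Ix ≈ 3.88 × 10⁷ mm⁴

Treat the section as a set of non-overlapping primitives; coordinates are from the bounding-box lower-left.
Rectangular body: 70 × 160, A = 11 200 mm², y = 80 mm, Ī = 23 893 333 mm⁴.
Semicircular cap: semicircle r = 35, A = 1924.2 mm², y = 174.85 mm, Ī = 164 704 mm⁴.
Centroid: ȳ = ΣA·y / ΣA = 93.907 mm.
Transfer each piece to the horizontal centroidal axis using Ī + A·d² with d = y − 93.907:
  rectangular body: d = -13.907 mm → contributes +26 059 531 mm⁴
  semicircular cap: d = 80.947 mm → contributes +12 773 110 mm⁴
Total I = 38 832 641 mm⁴.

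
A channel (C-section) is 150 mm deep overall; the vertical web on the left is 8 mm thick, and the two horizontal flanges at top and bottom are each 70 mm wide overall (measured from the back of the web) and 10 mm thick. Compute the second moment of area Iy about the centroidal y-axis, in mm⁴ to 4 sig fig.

Split into non-overlapping primitives; take the origin at the lower-left of the bounding box.
Web: 8 × 150, A = 1 200 mm², x = 4 mm, Ī = 6 400 mm⁴.
Top flange (beyond web): 62 × 10, A = 620 mm², x = 39 mm, Ī = 198 607 mm⁴.
Bottom flange (beyond web): 62 × 10, A = 620 mm², x = 39 mm, Ī = 198 607 mm⁴.
Centroid: x̄ = ΣA·x / ΣA = 21.7869 mm.
Transfer each piece to the centroidal y-axis using Ī + A·d² with d = x − 21.7869:
  web: d = -17.7869 mm → contributes +386 048 mm⁴
  top flange (beyond web): d = 17.2131 mm → contributes +382 307 mm⁴
  bottom flange (beyond web): d = 17.2131 mm → contributes +382 307 mm⁴
Total I = 1 150 663 mm⁴.

Iy ≈ 1.151 × 10⁶ mm⁴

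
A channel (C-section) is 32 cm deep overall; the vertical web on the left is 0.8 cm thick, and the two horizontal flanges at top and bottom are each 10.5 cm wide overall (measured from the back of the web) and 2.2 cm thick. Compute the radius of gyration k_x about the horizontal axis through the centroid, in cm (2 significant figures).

Treat the section as a set of non-overlapping primitives; coordinates are from the bounding-box lower-left.
Web: 0.8 × 32, A = 25.6 cm², y = 16 cm, Ī = 2 185 cm⁴.
Top flange (beyond web): 9.7 × 2.2, A = 21.34 cm², y = 30.9 cm, Ī = 8.607 cm⁴.
Bottom flange (beyond web): 9.7 × 2.2, A = 21.34 cm², y = 1.1 cm, Ī = 8.607 cm⁴.
By symmetry the centroid is at mid-height, ȳ = 16 cm.
Transfer each piece to the horizontal axis through the centroid using Ī + A·d² with d = y − 16:
  web: d = 0 cm → contributes +2 185 cm⁴
  top flange (beyond web): d = 14.9 cm → contributes +4 746 cm⁴
  bottom flange (beyond web): d = -14.9 cm → contributes +4 746 cm⁴
Total I = 11 677 cm⁴.
Radius of gyration: k = √(I/A) = √(11 677 / 68.28) = 13.08 cm.

k_x ≈ 13 cm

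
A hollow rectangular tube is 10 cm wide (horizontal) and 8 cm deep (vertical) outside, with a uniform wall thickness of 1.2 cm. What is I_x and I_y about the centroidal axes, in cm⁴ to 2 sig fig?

Treat the section as a set of non-overlapping primitives; coordinates are from the bounding-box lower-left.
Outer rectangle: 10 × 8, A = 80 cm², y = 4 cm, Ī = 426.7 cm⁴.
Inner void (subtracted): 7.6 × 5.6, A = 42.56 cm², y = 4 cm, Ī = 111.2 cm⁴.
By symmetry the centroid is at mid-height, ȳ = 4 cm.
All pieces are centred on the centroidal x-axis, so I = ΣĪ (holes subtracted) = 315.4 cm⁴.
Repeating about the centroidal y-axis gives I_y = 461.8 cm⁴.

I_x ≈ 320 cm⁴, I_y ≈ 460 cm⁴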